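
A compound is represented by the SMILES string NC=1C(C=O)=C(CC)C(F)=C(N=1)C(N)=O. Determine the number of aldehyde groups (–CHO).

The aldehyde motif appears at heavy-atom position 4 in the SMILES.
Other groups present: 1 amide, 1 primary amine.
Aldehyde count: 1.

1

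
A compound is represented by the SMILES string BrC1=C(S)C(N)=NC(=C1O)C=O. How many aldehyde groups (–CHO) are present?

The aldehyde motif appears at heavy-atom position 11 in the SMILES.
Other groups present: 1 hydroxyl, 1 primary amine, 1 thiol.
Aldehyde count: 1.

1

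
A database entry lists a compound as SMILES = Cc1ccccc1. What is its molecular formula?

Walk through each heavy atom and fill implicit hydrogens from standard valence (C 4, N 3, O 2, S 2, halogen 1); for lowercase aromatic atoms, an aromatic c carries 1 H when it has two neighbours and 0 H with three, and aromatic n carries 0 H:
  atom 1: C, bond orders sum to 1 (valence 4) → 3 H
  atom 2: aromatic c, 3 neighbours → 0 H
  atom 3: aromatic c, 2 neighbours → 1 H
  atom 4: aromatic c, 2 neighbours → 1 H
  atom 5: aromatic c, 2 neighbours → 1 H
  atom 6: aromatic c, 2 neighbours → 1 H
  atom 7: aromatic c, 2 neighbours → 1 H
Totals → C:7, H:8.
In Hill order: C7H8.

C7H8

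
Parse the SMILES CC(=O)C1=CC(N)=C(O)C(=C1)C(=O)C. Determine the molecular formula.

C10H11NO3

Walk through each heavy atom and fill implicit hydrogens from standard valence (C 4, N 3, O 2, S 2, halogen 1):
  atom 1: C, bond orders sum to 1 (valence 4) → 3 H
  atom 2: C, bond orders sum to 4 (valence 4) → 0 H
  atom 3: O, bond orders sum to 2 (valence 2) → 0 H
  atom 4: C, bond orders sum to 4 (valence 4) → 0 H
  atom 5: C, bond orders sum to 3 (valence 4) → 1 H
  atom 6: C, bond orders sum to 4 (valence 4) → 0 H
  atom 7: N, bond orders sum to 1 (valence 3) → 2 H
  atom 8: C, bond orders sum to 4 (valence 4) → 0 H
  atom 9: O, bond orders sum to 1 (valence 2) → 1 H
  atom 10: C, bond orders sum to 4 (valence 4) → 0 H
  atom 11: C, bond orders sum to 3 (valence 4) → 1 H
  atom 12: C, bond orders sum to 4 (valence 4) → 0 H
  atom 13: O, bond orders sum to 2 (valence 2) → 0 H
  atom 14: C, bond orders sum to 1 (valence 4) → 3 H
Totals → C:10, H:11, N:1, O:3.
In Hill order: C10H11NO3.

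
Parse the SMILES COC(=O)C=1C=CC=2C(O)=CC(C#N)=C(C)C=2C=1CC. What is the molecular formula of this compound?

Walk through each heavy atom and fill implicit hydrogens from standard valence (C 4, N 3, O 2, S 2, halogen 1):
  atom 1: C, bond orders sum to 1 (valence 4) → 3 H
  atom 2: O, bond orders sum to 2 (valence 2) → 0 H
  atom 3: C, bond orders sum to 4 (valence 4) → 0 H
  atom 4: O, bond orders sum to 2 (valence 2) → 0 H
  atom 5: C, bond orders sum to 4 (valence 4) → 0 H
  atom 6: C, bond orders sum to 3 (valence 4) → 1 H
  atom 7: C, bond orders sum to 3 (valence 4) → 1 H
  atom 8: C, bond orders sum to 4 (valence 4) → 0 H
  atom 9: C, bond orders sum to 4 (valence 4) → 0 H
  atom 10: O, bond orders sum to 1 (valence 2) → 1 H
  atom 11: C, bond orders sum to 3 (valence 4) → 1 H
  atom 12: C, bond orders sum to 4 (valence 4) → 0 H
  atom 13: C, bond orders sum to 4 (valence 4) → 0 H
  atom 14: N, bond orders sum to 3 (valence 3) → 0 H
  atom 15: C, bond orders sum to 4 (valence 4) → 0 H
  atom 16: C, bond orders sum to 1 (valence 4) → 3 H
  atom 17: C, bond orders sum to 4 (valence 4) → 0 H
  atom 18: C, bond orders sum to 4 (valence 4) → 0 H
  atom 19: C, bond orders sum to 2 (valence 4) → 2 H
  atom 20: C, bond orders sum to 1 (valence 4) → 3 H
Totals → C:16, H:15, N:1, O:3.

C16H15NO3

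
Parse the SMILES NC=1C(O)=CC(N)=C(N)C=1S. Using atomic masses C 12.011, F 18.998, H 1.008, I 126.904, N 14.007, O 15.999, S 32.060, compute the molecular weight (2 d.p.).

171.22 g/mol

First, the molecular formula is C6H9N3OS (counting implicit H from valence).
  C: 6 × 12.011 = 72.066
  H: 9 × 1.008 = 9.072
  N: 3 × 14.007 = 42.021
  O: 1 × 15.999 = 15.999
  S: 1 × 32.060 = 32.060
Sum: 6×12.011 + 9×1.008 + 3×14.007 + 1×15.999 + 1×32.060 = 171.218 → 171.22 g/mol.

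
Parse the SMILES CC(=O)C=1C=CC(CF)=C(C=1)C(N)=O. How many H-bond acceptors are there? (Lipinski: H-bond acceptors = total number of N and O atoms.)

N atoms: 1; O atoms: 2.
Lipinski HBA = 1 + 2 = 3.

3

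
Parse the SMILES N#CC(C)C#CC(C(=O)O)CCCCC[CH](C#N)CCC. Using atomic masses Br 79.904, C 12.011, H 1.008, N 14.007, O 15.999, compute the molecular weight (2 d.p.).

288.39 g/mol

First, the molecular formula is C17H24N2O2 (counting implicit H from valence).
  C: 17 × 12.011 = 204.187
  H: 24 × 1.008 = 24.192
  N: 2 × 14.007 = 28.014
  O: 2 × 15.999 = 31.998
Sum: 17×12.011 + 24×1.008 + 2×14.007 + 2×15.999 = 288.391 → 288.39 g/mol.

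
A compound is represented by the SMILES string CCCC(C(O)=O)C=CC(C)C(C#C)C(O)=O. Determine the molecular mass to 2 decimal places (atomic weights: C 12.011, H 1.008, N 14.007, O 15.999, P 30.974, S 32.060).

First, the molecular formula is C13H18O4 (counting implicit H from valence).
  C: 13 × 12.011 = 156.143
  H: 18 × 1.008 = 18.144
  O: 4 × 15.999 = 63.996
Sum: 13×12.011 + 18×1.008 + 4×15.999 = 238.283 → 238.28 g/mol.

238.28 g/mol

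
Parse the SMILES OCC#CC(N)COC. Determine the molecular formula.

Walk through each heavy atom and fill implicit hydrogens from standard valence (C 4, N 3, O 2, S 2, halogen 1):
  atom 1: O, bond orders sum to 1 (valence 2) → 1 H
  atom 2: C, bond orders sum to 2 (valence 4) → 2 H
  atom 3: C, bond orders sum to 4 (valence 4) → 0 H
  atom 4: C, bond orders sum to 4 (valence 4) → 0 H
  atom 5: C, bond orders sum to 3 (valence 4) → 1 H
  atom 6: N, bond orders sum to 1 (valence 3) → 2 H
  atom 7: C, bond orders sum to 2 (valence 4) → 2 H
  atom 8: O, bond orders sum to 2 (valence 2) → 0 H
  atom 9: C, bond orders sum to 1 (valence 4) → 3 H
Totals → C:6, H:11, N:1, O:2.

C6H11NO2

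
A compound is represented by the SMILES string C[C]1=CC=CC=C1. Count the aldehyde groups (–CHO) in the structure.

0

Scan the SMILES for the aldehyde motif — none present.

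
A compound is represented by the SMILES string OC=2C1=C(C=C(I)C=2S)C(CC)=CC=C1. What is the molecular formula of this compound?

C12H11IOS

Walk through each heavy atom and fill implicit hydrogens from standard valence (C 4, N 3, O 2, S 2, halogen 1):
  atom 1: O, bond orders sum to 1 (valence 2) → 1 H
  atom 2: C, bond orders sum to 4 (valence 4) → 0 H
  atom 3: C, bond orders sum to 4 (valence 4) → 0 H
  atom 4: C, bond orders sum to 4 (valence 4) → 0 H
  atom 5: C, bond orders sum to 3 (valence 4) → 1 H
  atom 6: C, bond orders sum to 4 (valence 4) → 0 H
  atom 7: I (halogen, monovalent) → 0 H
  atom 8: C, bond orders sum to 4 (valence 4) → 0 H
  atom 9: S, bond orders sum to 1 (valence 2) → 1 H
  atom 10: C, bond orders sum to 4 (valence 4) → 0 H
  atom 11: C, bond orders sum to 2 (valence 4) → 2 H
  atom 12: C, bond orders sum to 1 (valence 4) → 3 H
  atom 13: C, bond orders sum to 3 (valence 4) → 1 H
  atom 14: C, bond orders sum to 3 (valence 4) → 1 H
  atom 15: C, bond orders sum to 3 (valence 4) → 1 H
Totals → C:12, H:11, I:1, O:1, S:1.
In Hill order: C12H11IOS.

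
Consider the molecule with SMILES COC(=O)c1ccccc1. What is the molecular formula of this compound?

C8H8O2

Walk through each heavy atom and fill implicit hydrogens from standard valence (C 4, N 3, O 2, S 2, halogen 1); for lowercase aromatic atoms, an aromatic c carries 1 H when it has two neighbours and 0 H with three, and aromatic n carries 0 H:
  atom 1: C, bond orders sum to 1 (valence 4) → 3 H
  atom 2: O, bond orders sum to 2 (valence 2) → 0 H
  atom 3: C, bond orders sum to 4 (valence 4) → 0 H
  atom 4: O, bond orders sum to 2 (valence 2) → 0 H
  atom 5: aromatic c, 3 neighbours → 0 H
  atom 6: aromatic c, 2 neighbours → 1 H
  atom 7: aromatic c, 2 neighbours → 1 H
  atom 8: aromatic c, 2 neighbours → 1 H
  atom 9: aromatic c, 2 neighbours → 1 H
  atom 10: aromatic c, 2 neighbours → 1 H
Totals → C:8, H:8, O:2.
In Hill order: C8H8O2.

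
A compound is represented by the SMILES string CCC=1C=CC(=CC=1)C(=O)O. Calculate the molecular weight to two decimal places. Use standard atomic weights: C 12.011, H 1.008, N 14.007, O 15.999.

150.18 g/mol

First, the molecular formula is C9H10O2 (counting implicit H from valence).
  C: 9 × 12.011 = 108.099
  H: 10 × 1.008 = 10.080
  O: 2 × 15.999 = 31.998
Sum: 9×12.011 + 10×1.008 + 2×15.999 = 150.177 → 150.18 g/mol.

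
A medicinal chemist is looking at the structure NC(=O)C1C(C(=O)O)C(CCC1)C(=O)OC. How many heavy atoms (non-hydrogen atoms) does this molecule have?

Every atom symbol written in the SMILES (organic subset) is one heavy atom; implicit H are not written.
Heavy atoms by element → C:10, N:1, O:5.
Total: 16.

16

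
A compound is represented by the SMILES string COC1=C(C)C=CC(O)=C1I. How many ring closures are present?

1

In SMILES, each pair of matching ring-closure digits denotes one ring-closing bond; the number of such bonds equals the number of independent rings.
Ring-closure bonds here: 1.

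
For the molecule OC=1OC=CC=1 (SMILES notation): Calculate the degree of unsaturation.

3

Molecular formula: C4H4O2.
DoU = (2C + 2 + N − H − X) / 2, where X is the halogen count and O/S are ignored.
    = (2·4 + 2 + 0 − 4 − 0) / 2 = 6 / 2 = 3.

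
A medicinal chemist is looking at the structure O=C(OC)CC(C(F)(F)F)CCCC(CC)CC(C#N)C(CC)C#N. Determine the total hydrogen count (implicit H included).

27

Walk through each heavy atom and fill implicit hydrogens from standard valence (C 4, N 3, O 2, S 2, halogen 1):
  atom 1: O, bond orders sum to 2 (valence 2) → 0 H
  atom 2: C, bond orders sum to 4 (valence 4) → 0 H
  atom 3: O, bond orders sum to 2 (valence 2) → 0 H
  atom 4: C, bond orders sum to 1 (valence 4) → 3 H
  atom 5: C, bond orders sum to 2 (valence 4) → 2 H
  atom 6: C, bond orders sum to 3 (valence 4) → 1 H
  atom 7: C, bond orders sum to 4 (valence 4) → 0 H
  atom 8: F (halogen, monovalent) → 0 H
  atom 9: F (halogen, monovalent) → 0 H
  atom 10: F (halogen, monovalent) → 0 H
  atom 11: C, bond orders sum to 2 (valence 4) → 2 H
  atom 12: C, bond orders sum to 2 (valence 4) → 2 H
  atom 13: C, bond orders sum to 2 (valence 4) → 2 H
  atom 14: C, bond orders sum to 3 (valence 4) → 1 H
  atom 15: C, bond orders sum to 2 (valence 4) → 2 H
  atom 16: C, bond orders sum to 1 (valence 4) → 3 H
  atom 17: C, bond orders sum to 2 (valence 4) → 2 H
  atom 18: C, bond orders sum to 3 (valence 4) → 1 H
  atom 19: C, bond orders sum to 4 (valence 4) → 0 H
  atom 20: N, bond orders sum to 3 (valence 3) → 0 H
  atom 21: C, bond orders sum to 3 (valence 4) → 1 H
  atom 22: C, bond orders sum to 2 (valence 4) → 2 H
  atom 23: C, bond orders sum to 1 (valence 4) → 3 H
  atom 24: C, bond orders sum to 4 (valence 4) → 0 H
  atom 25: N, bond orders sum to 3 (valence 3) → 0 H
Total hydrogens: 27.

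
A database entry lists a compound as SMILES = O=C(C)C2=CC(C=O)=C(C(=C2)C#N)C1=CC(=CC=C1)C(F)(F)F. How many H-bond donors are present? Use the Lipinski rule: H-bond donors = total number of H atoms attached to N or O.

0

Donors: find every N or O and count the H atoms it carries.
  atom 1 (O): bond orders sum to 2 → 0 H
  atom 8 (O): bond orders sum to 2 → 0 H
  atom 13 (N): bond orders sum to 3 → 0 H
Lipinski HBD = 0.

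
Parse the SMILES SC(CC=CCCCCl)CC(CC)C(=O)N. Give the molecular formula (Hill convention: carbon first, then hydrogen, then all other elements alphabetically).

Walk through each heavy atom and fill implicit hydrogens from standard valence (C 4, N 3, O 2, S 2, halogen 1):
  atom 1: S, bond orders sum to 1 (valence 2) → 1 H
  atom 2: C, bond orders sum to 3 (valence 4) → 1 H
  atom 3: C, bond orders sum to 2 (valence 4) → 2 H
  atom 4: C, bond orders sum to 3 (valence 4) → 1 H
  atom 5: C, bond orders sum to 3 (valence 4) → 1 H
  atom 6: C, bond orders sum to 2 (valence 4) → 2 H
  atom 7: C, bond orders sum to 2 (valence 4) → 2 H
  atom 8: C, bond orders sum to 2 (valence 4) → 2 H
  atom 9: Cl (halogen, monovalent) → 0 H
  atom 10: C, bond orders sum to 2 (valence 4) → 2 H
  atom 11: C, bond orders sum to 3 (valence 4) → 1 H
  atom 12: C, bond orders sum to 2 (valence 4) → 2 H
  atom 13: C, bond orders sum to 1 (valence 4) → 3 H
  atom 14: C, bond orders sum to 4 (valence 4) → 0 H
  atom 15: O, bond orders sum to 2 (valence 2) → 0 H
  atom 16: N, bond orders sum to 1 (valence 3) → 2 H
Totals → C:12, H:22, Cl:1, N:1, O:1, S:1.
In Hill order: C12H22ClNOS.

C12H22ClNOS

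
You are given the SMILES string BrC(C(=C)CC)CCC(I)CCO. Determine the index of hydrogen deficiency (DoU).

1

Degree of unsaturation = (number of rings) + (number of π bonds).
Ring closures in the SMILES: 0.
π bonds: 1 double bond (each 1 DoU) → 1 DoU from unsaturation.
Total DoU = 0 + 1 = 1.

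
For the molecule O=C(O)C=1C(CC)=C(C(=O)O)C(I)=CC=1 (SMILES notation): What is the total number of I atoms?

Scan the SMILES for I atoms (remember two-letter symbols like Cl and Br are single atoms).
Iodine count: 1.

1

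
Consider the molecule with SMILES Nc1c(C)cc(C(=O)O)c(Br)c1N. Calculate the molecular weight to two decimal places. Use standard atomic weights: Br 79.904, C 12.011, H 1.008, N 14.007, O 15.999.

First, the molecular formula is C8H9BrN2O2 (counting implicit H from valence).
  Br: 1 × 79.904 = 79.904
  C: 8 × 12.011 = 96.088
  H: 9 × 1.008 = 9.072
  N: 2 × 14.007 = 28.014
  O: 2 × 15.999 = 31.998
Sum: 1×79.904 + 8×12.011 + 9×1.008 + 2×14.007 + 2×15.999 = 245.076 → 245.08 g/mol.

245.08 g/mol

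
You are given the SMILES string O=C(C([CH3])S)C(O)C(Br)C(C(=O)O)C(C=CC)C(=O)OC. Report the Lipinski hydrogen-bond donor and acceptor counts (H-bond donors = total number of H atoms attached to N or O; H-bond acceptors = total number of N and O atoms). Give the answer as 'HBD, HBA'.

2, 6

Donors: find every N or O and count the H atoms it carries.
  atom 1 (O): bond orders sum to 2 → 0 H
  atom 7 (O): bond orders sum to 1 → 1 H
  atom 12 (O): bond orders sum to 2 → 0 H
  atom 13 (O): bond orders sum to 1 → 1 H
  atom 19 (O): bond orders sum to 2 → 0 H
  atom 20 (O): bond orders sum to 2 → 0 H
Lipinski HBD = 2.
Acceptors: N atoms = 0, O atoms = 6 → HBA = 6.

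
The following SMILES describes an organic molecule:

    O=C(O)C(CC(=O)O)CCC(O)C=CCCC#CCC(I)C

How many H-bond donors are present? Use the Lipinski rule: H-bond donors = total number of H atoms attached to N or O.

Donors: find every N or O and count the H atoms it carries.
  atom 1 (O): bond orders sum to 2 → 0 H
  atom 3 (O): bond orders sum to 1 → 1 H
  atom 7 (O): bond orders sum to 2 → 0 H
  atom 8 (O): bond orders sum to 1 → 1 H
  atom 12 (O): bond orders sum to 1 → 1 H
Lipinski HBD = 3.

3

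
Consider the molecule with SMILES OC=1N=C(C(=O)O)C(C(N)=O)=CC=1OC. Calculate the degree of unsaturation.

6

Degree of unsaturation = (number of rings) + (number of π bonds).
Ring closures in the SMILES: 1.
π bonds: 5 double bonds (each 1 DoU) → 5 DoU from unsaturation.
Total DoU = 1 + 5 = 6.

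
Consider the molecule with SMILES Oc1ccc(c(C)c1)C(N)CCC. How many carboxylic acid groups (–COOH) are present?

0

Scan the SMILES for the carboxylic acid motif — none present.
Groups that are present: 1 hydroxyl, 1 primary amine.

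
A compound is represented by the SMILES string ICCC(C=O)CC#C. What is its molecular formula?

Walk through each heavy atom and fill implicit hydrogens from standard valence (C 4, N 3, O 2, S 2, halogen 1):
  atom 1: I (halogen, monovalent) → 0 H
  atom 2: C, bond orders sum to 2 (valence 4) → 2 H
  atom 3: C, bond orders sum to 2 (valence 4) → 2 H
  atom 4: C, bond orders sum to 3 (valence 4) → 1 H
  atom 5: C, bond orders sum to 3 (valence 4) → 1 H
  atom 6: O, bond orders sum to 2 (valence 2) → 0 H
  atom 7: C, bond orders sum to 2 (valence 4) → 2 H
  atom 8: C, bond orders sum to 4 (valence 4) → 0 H
  atom 9: C, bond orders sum to 3 (valence 4) → 1 H
Totals → C:7, H:9, I:1, O:1.

C7H9IO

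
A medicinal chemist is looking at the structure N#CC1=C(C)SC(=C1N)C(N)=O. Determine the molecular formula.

Walk through each heavy atom and fill implicit hydrogens from standard valence (C 4, N 3, O 2, S 2, halogen 1):
  atom 1: N, bond orders sum to 3 (valence 3) → 0 H
  atom 2: C, bond orders sum to 4 (valence 4) → 0 H
  atom 3: C, bond orders sum to 4 (valence 4) → 0 H
  atom 4: C, bond orders sum to 4 (valence 4) → 0 H
  atom 5: C, bond orders sum to 1 (valence 4) → 3 H
  atom 6: S, bond orders sum to 2 (valence 2) → 0 H
  atom 7: C, bond orders sum to 4 (valence 4) → 0 H
  atom 8: C, bond orders sum to 4 (valence 4) → 0 H
  atom 9: N, bond orders sum to 1 (valence 3) → 2 H
  atom 10: C, bond orders sum to 4 (valence 4) → 0 H
  atom 11: N, bond orders sum to 1 (valence 3) → 2 H
  atom 12: O, bond orders sum to 2 (valence 2) → 0 H
Totals → C:7, H:7, N:3, O:1, S:1.
In Hill order: C7H7N3OS.

C7H7N3OS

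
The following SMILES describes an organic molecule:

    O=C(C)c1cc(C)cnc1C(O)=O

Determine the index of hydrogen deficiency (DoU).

Molecular formula: C9H9NO3.
DoU = (2C + 2 + N − H − X) / 2, where X is the halogen count and O/S are ignored.
    = (2·9 + 2 + 1 − 9 − 0) / 2 = 12 / 2 = 6.

6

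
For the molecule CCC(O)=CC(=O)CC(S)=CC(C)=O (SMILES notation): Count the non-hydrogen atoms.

Every atom symbol written in the SMILES (organic subset) is one heavy atom; implicit H are not written.
Heavy atoms by element → C:10, O:3, S:1.
Total: 14.

14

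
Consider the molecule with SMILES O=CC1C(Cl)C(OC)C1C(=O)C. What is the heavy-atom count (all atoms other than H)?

Every atom symbol written in the SMILES (organic subset) is one heavy atom; implicit H are not written.
Heavy atoms by element → C:8, Cl:1, O:3.
Total: 12.

12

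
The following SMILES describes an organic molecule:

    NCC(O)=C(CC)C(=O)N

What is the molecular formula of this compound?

Walk through each heavy atom and fill implicit hydrogens from standard valence (C 4, N 3, O 2, S 2, halogen 1):
  atom 1: N, bond orders sum to 1 (valence 3) → 2 H
  atom 2: C, bond orders sum to 2 (valence 4) → 2 H
  atom 3: C, bond orders sum to 4 (valence 4) → 0 H
  atom 4: O, bond orders sum to 1 (valence 2) → 1 H
  atom 5: C, bond orders sum to 4 (valence 4) → 0 H
  atom 6: C, bond orders sum to 2 (valence 4) → 2 H
  atom 7: C, bond orders sum to 1 (valence 4) → 3 H
  atom 8: C, bond orders sum to 4 (valence 4) → 0 H
  atom 9: O, bond orders sum to 2 (valence 2) → 0 H
  atom 10: N, bond orders sum to 1 (valence 3) → 2 H
Totals → C:6, H:12, N:2, O:2.
In Hill order: C6H12N2O2.

C6H12N2O2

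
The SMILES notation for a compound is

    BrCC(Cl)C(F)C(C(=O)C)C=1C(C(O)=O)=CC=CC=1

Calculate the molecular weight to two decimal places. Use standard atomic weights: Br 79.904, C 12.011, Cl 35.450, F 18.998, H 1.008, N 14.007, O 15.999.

351.60 g/mol

First, the molecular formula is C13H13BrClFO3 (counting implicit H from valence).
  Br: 1 × 79.904 = 79.904
  C: 13 × 12.011 = 156.143
  Cl: 1 × 35.450 = 35.450
  F: 1 × 18.998 = 18.998
  H: 13 × 1.008 = 13.104
  O: 3 × 15.999 = 47.997
Sum: 1×79.904 + 13×12.011 + 1×35.450 + 1×18.998 + 13×1.008 + 3×15.999 = 351.596 → 351.60 g/mol.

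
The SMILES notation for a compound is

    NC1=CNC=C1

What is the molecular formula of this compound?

C4H6N2

Walk through each heavy atom and fill implicit hydrogens from standard valence (C 4, N 3, O 2, S 2, halogen 1):
  atom 1: N, bond orders sum to 1 (valence 3) → 2 H
  atom 2: C, bond orders sum to 4 (valence 4) → 0 H
  atom 3: C, bond orders sum to 3 (valence 4) → 1 H
  atom 4: N, bond orders sum to 2 (valence 3) → 1 H
  atom 5: C, bond orders sum to 3 (valence 4) → 1 H
  atom 6: C, bond orders sum to 3 (valence 4) → 1 H
Totals → C:4, H:6, N:2.
In Hill order: C4H6N2.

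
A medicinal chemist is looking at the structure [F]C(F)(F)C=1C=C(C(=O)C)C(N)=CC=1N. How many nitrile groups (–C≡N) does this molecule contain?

0

Scan the SMILES for the nitrile motif — none present.
Groups that are present: 1 ketone, 2 primary amine.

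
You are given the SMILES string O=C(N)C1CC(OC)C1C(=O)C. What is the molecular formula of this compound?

C8H13NO3

Walk through each heavy atom and fill implicit hydrogens from standard valence (C 4, N 3, O 2, S 2, halogen 1):
  atom 1: O, bond orders sum to 2 (valence 2) → 0 H
  atom 2: C, bond orders sum to 4 (valence 4) → 0 H
  atom 3: N, bond orders sum to 1 (valence 3) → 2 H
  atom 4: C, bond orders sum to 3 (valence 4) → 1 H
  atom 5: C, bond orders sum to 2 (valence 4) → 2 H
  atom 6: C, bond orders sum to 3 (valence 4) → 1 H
  atom 7: O, bond orders sum to 2 (valence 2) → 0 H
  atom 8: C, bond orders sum to 1 (valence 4) → 3 H
  atom 9: C, bond orders sum to 3 (valence 4) → 1 H
  atom 10: C, bond orders sum to 4 (valence 4) → 0 H
  atom 11: O, bond orders sum to 2 (valence 2) → 0 H
  atom 12: C, bond orders sum to 1 (valence 4) → 3 H
Totals → C:8, H:13, N:1, O:3.
In Hill order: C8H13NO3.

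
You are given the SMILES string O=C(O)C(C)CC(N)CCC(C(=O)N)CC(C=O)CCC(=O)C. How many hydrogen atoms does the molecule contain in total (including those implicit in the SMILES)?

28

Walk through each heavy atom and fill implicit hydrogens from standard valence (C 4, N 3, O 2, S 2, halogen 1):
  atom 1: O, bond orders sum to 2 (valence 2) → 0 H
  atom 2: C, bond orders sum to 4 (valence 4) → 0 H
  atom 3: O, bond orders sum to 1 (valence 2) → 1 H
  atom 4: C, bond orders sum to 3 (valence 4) → 1 H
  atom 5: C, bond orders sum to 1 (valence 4) → 3 H
  atom 6: C, bond orders sum to 2 (valence 4) → 2 H
  atom 7: C, bond orders sum to 3 (valence 4) → 1 H
  atom 8: N, bond orders sum to 1 (valence 3) → 2 H
  atom 9: C, bond orders sum to 2 (valence 4) → 2 H
  atom 10: C, bond orders sum to 2 (valence 4) → 2 H
  atom 11: C, bond orders sum to 3 (valence 4) → 1 H
  atom 12: C, bond orders sum to 4 (valence 4) → 0 H
  atom 13: O, bond orders sum to 2 (valence 2) → 0 H
  atom 14: N, bond orders sum to 1 (valence 3) → 2 H
  atom 15: C, bond orders sum to 2 (valence 4) → 2 H
  atom 16: C, bond orders sum to 3 (valence 4) → 1 H
  atom 17: C, bond orders sum to 3 (valence 4) → 1 H
  atom 18: O, bond orders sum to 2 (valence 2) → 0 H
  atom 19: C, bond orders sum to 2 (valence 4) → 2 H
  atom 20: C, bond orders sum to 2 (valence 4) → 2 H
  atom 21: C, bond orders sum to 4 (valence 4) → 0 H
  atom 22: O, bond orders sum to 2 (valence 2) → 0 H
  atom 23: C, bond orders sum to 1 (valence 4) → 3 H
Total hydrogens: 28.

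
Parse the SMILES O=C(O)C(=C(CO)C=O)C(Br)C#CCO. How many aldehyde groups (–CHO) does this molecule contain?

The aldehyde motif appears at heavy-atom position 8 in the SMILES.
Other groups present: 1 alkene, 1 alkyne, 1 carboxylic acid, 2 hydroxyl.
Aldehyde count: 1.

1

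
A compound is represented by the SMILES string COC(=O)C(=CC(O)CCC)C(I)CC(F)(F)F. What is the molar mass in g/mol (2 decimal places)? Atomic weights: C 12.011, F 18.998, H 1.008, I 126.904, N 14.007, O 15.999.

380.14 g/mol

First, the molecular formula is C11H16F3IO3 (counting implicit H from valence).
  C: 11 × 12.011 = 132.121
  F: 3 × 18.998 = 56.994
  H: 16 × 1.008 = 16.128
  I: 1 × 126.904 = 126.904
  O: 3 × 15.999 = 47.997
Sum: 11×12.011 + 3×18.998 + 16×1.008 + 1×126.904 + 3×15.999 = 380.144 → 380.14 g/mol.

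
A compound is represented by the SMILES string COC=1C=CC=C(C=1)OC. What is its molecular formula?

C8H10O2

Walk through each heavy atom and fill implicit hydrogens from standard valence (C 4, N 3, O 2, S 2, halogen 1):
  atom 1: C, bond orders sum to 1 (valence 4) → 3 H
  atom 2: O, bond orders sum to 2 (valence 2) → 0 H
  atom 3: C, bond orders sum to 4 (valence 4) → 0 H
  atom 4: C, bond orders sum to 3 (valence 4) → 1 H
  atom 5: C, bond orders sum to 3 (valence 4) → 1 H
  atom 6: C, bond orders sum to 3 (valence 4) → 1 H
  atom 7: C, bond orders sum to 4 (valence 4) → 0 H
  atom 8: C, bond orders sum to 3 (valence 4) → 1 H
  atom 9: O, bond orders sum to 2 (valence 2) → 0 H
  atom 10: C, bond orders sum to 1 (valence 4) → 3 H
Totals → C:8, H:10, O:2.
In Hill order: C8H10O2.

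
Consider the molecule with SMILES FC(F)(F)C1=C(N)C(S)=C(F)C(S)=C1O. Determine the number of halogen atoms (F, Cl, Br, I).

4

Halogen atoms appear at heavy-atom positions 1, 3, 4, 11 (4×F).
Other groups present: 1 hydroxyl, 1 primary amine, 2 thiol.
Halogen count: 4.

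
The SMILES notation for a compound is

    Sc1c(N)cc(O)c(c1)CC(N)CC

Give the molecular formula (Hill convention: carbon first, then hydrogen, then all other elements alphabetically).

C10H16N2OS

Walk through each heavy atom and fill implicit hydrogens from standard valence (C 4, N 3, O 2, S 2, halogen 1); for lowercase aromatic atoms, an aromatic c carries 1 H when it has two neighbours and 0 H with three, and aromatic n carries 0 H:
  atom 1: S, bond orders sum to 1 (valence 2) → 1 H
  atom 2: aromatic c, 3 neighbours → 0 H
  atom 3: aromatic c, 3 neighbours → 0 H
  atom 4: N, bond orders sum to 1 (valence 3) → 2 H
  atom 5: aromatic c, 2 neighbours → 1 H
  atom 6: aromatic c, 3 neighbours → 0 H
  atom 7: O, bond orders sum to 1 (valence 2) → 1 H
  atom 8: aromatic c, 3 neighbours → 0 H
  atom 9: aromatic c, 2 neighbours → 1 H
  atom 10: C, bond orders sum to 2 (valence 4) → 2 H
  atom 11: C, bond orders sum to 3 (valence 4) → 1 H
  atom 12: N, bond orders sum to 1 (valence 3) → 2 H
  atom 13: C, bond orders sum to 2 (valence 4) → 2 H
  atom 14: C, bond orders sum to 1 (valence 4) → 3 H
Totals → C:10, H:16, N:2, O:1, S:1.
In Hill order: C10H16N2OS.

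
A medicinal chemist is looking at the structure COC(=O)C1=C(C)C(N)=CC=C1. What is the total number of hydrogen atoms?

Walk through each heavy atom and fill implicit hydrogens from standard valence (C 4, N 3, O 2, S 2, halogen 1):
  atom 1: C, bond orders sum to 1 (valence 4) → 3 H
  atom 2: O, bond orders sum to 2 (valence 2) → 0 H
  atom 3: C, bond orders sum to 4 (valence 4) → 0 H
  atom 4: O, bond orders sum to 2 (valence 2) → 0 H
  atom 5: C, bond orders sum to 4 (valence 4) → 0 H
  atom 6: C, bond orders sum to 4 (valence 4) → 0 H
  atom 7: C, bond orders sum to 1 (valence 4) → 3 H
  atom 8: C, bond orders sum to 4 (valence 4) → 0 H
  atom 9: N, bond orders sum to 1 (valence 3) → 2 H
  atom 10: C, bond orders sum to 3 (valence 4) → 1 H
  atom 11: C, bond orders sum to 3 (valence 4) → 1 H
  atom 12: C, bond orders sum to 3 (valence 4) → 1 H
Total hydrogens: 11.

11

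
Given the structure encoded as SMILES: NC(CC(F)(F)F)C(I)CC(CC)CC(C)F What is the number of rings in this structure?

In SMILES, each pair of matching ring-closure digits denotes one ring-closing bond; the number of such bonds equals the number of independent rings.
Ring-closure bonds here: 0.

0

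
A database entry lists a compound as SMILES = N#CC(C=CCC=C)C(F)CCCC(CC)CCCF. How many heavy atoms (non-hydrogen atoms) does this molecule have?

20

Every atom symbol written in the SMILES (organic subset) is one heavy atom; implicit H are not written.
Heavy atoms by element → C:17, F:2, N:1.
Total: 20.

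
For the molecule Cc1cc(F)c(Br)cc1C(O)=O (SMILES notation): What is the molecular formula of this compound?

C8H6BrFO2

Walk through each heavy atom and fill implicit hydrogens from standard valence (C 4, N 3, O 2, S 2, halogen 1); for lowercase aromatic atoms, an aromatic c carries 1 H when it has two neighbours and 0 H with three, and aromatic n carries 0 H:
  atom 1: C, bond orders sum to 1 (valence 4) → 3 H
  atom 2: aromatic c, 3 neighbours → 0 H
  atom 3: aromatic c, 2 neighbours → 1 H
  atom 4: aromatic c, 3 neighbours → 0 H
  atom 5: F (halogen, monovalent) → 0 H
  atom 6: aromatic c, 3 neighbours → 0 H
  atom 7: Br (halogen, monovalent) → 0 H
  atom 8: aromatic c, 2 neighbours → 1 H
  atom 9: aromatic c, 3 neighbours → 0 H
  atom 10: C, bond orders sum to 4 (valence 4) → 0 H
  atom 11: O, bond orders sum to 1 (valence 2) → 1 H
  atom 12: O, bond orders sum to 2 (valence 2) → 0 H
Totals → C:8, H:6, Br:1, F:1, O:2.
In Hill order: C8H6BrFO2.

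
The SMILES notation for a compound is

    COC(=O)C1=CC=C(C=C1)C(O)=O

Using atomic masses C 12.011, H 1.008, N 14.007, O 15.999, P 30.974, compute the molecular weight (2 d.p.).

180.16 g/mol

First, the molecular formula is C9H8O4 (counting implicit H from valence).
  C: 9 × 12.011 = 108.099
  H: 8 × 1.008 = 8.064
  O: 4 × 15.999 = 63.996
Sum: 9×12.011 + 8×1.008 + 4×15.999 = 180.159 → 180.16 g/mol.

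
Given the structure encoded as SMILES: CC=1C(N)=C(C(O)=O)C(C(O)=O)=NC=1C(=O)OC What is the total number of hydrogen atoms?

10

Walk through each heavy atom and fill implicit hydrogens from standard valence (C 4, N 3, O 2, S 2, halogen 1):
  atom 1: C, bond orders sum to 1 (valence 4) → 3 H
  atom 2: C, bond orders sum to 4 (valence 4) → 0 H
  atom 3: C, bond orders sum to 4 (valence 4) → 0 H
  atom 4: N, bond orders sum to 1 (valence 3) → 2 H
  atom 5: C, bond orders sum to 4 (valence 4) → 0 H
  atom 6: C, bond orders sum to 4 (valence 4) → 0 H
  atom 7: O, bond orders sum to 1 (valence 2) → 1 H
  atom 8: O, bond orders sum to 2 (valence 2) → 0 H
  atom 9: C, bond orders sum to 4 (valence 4) → 0 H
  atom 10: C, bond orders sum to 4 (valence 4) → 0 H
  atom 11: O, bond orders sum to 1 (valence 2) → 1 H
  atom 12: O, bond orders sum to 2 (valence 2) → 0 H
  atom 13: N, bond orders sum to 3 (valence 3) → 0 H
  atom 14: C, bond orders sum to 4 (valence 4) → 0 H
  atom 15: C, bond orders sum to 4 (valence 4) → 0 H
  atom 16: O, bond orders sum to 2 (valence 2) → 0 H
  atom 17: O, bond orders sum to 2 (valence 2) → 0 H
  atom 18: C, bond orders sum to 1 (valence 4) → 3 H
Total hydrogens: 10.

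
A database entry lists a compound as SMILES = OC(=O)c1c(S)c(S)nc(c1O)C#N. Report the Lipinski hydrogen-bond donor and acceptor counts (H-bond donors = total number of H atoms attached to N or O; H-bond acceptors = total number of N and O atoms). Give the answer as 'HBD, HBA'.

Donors: find every N or O and count the H atoms it carries.
  atom 1 (O): bond orders sum to 1 → 1 H
  atom 3 (O): bond orders sum to 2 → 0 H
  atom 9 (N): bond orders sum to 3 → 0 H
  atom 12 (O): bond orders sum to 1 → 1 H
  atom 14 (N): bond orders sum to 3 → 0 H
Lipinski HBD = 2.
Acceptors: N atoms = 2, O atoms = 3 → HBA = 5.

2, 5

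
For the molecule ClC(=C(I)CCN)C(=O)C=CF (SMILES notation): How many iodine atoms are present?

Scan the SMILES for I atoms (remember two-letter symbols like Cl and Br are single atoms).
Iodine count: 1.

1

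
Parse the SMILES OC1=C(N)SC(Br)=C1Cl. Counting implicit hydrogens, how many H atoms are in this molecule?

3

Walk through each heavy atom and fill implicit hydrogens from standard valence (C 4, N 3, O 2, S 2, halogen 1):
  atom 1: O, bond orders sum to 1 (valence 2) → 1 H
  atom 2: C, bond orders sum to 4 (valence 4) → 0 H
  atom 3: C, bond orders sum to 4 (valence 4) → 0 H
  atom 4: N, bond orders sum to 1 (valence 3) → 2 H
  atom 5: S, bond orders sum to 2 (valence 2) → 0 H
  atom 6: C, bond orders sum to 4 (valence 4) → 0 H
  atom 7: Br (halogen, monovalent) → 0 H
  atom 8: C, bond orders sum to 4 (valence 4) → 0 H
  atom 9: Cl (halogen, monovalent) → 0 H
Total hydrogens: 3.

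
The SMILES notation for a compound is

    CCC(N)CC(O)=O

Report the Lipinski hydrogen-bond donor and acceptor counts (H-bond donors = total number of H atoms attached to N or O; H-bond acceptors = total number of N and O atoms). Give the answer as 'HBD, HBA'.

Donors: find every N or O and count the H atoms it carries.
  atom 4 (N): bond orders sum to 1 → 2 H
  atom 7 (O): bond orders sum to 1 → 1 H
  atom 8 (O): bond orders sum to 2 → 0 H
Lipinski HBD = 3.
Acceptors: N atoms = 1, O atoms = 2 → HBA = 3.

3, 3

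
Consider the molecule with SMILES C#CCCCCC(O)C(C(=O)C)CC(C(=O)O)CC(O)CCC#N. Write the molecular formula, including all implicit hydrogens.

Walk through each heavy atom and fill implicit hydrogens from standard valence (C 4, N 3, O 2, S 2, halogen 1):
  atom 1: C, bond orders sum to 3 (valence 4) → 1 H
  atom 2: C, bond orders sum to 4 (valence 4) → 0 H
  atom 3: C, bond orders sum to 2 (valence 4) → 2 H
  atom 4: C, bond orders sum to 2 (valence 4) → 2 H
  atom 5: C, bond orders sum to 2 (valence 4) → 2 H
  atom 6: C, bond orders sum to 2 (valence 4) → 2 H
  atom 7: C, bond orders sum to 3 (valence 4) → 1 H
  atom 8: O, bond orders sum to 1 (valence 2) → 1 H
  atom 9: C, bond orders sum to 3 (valence 4) → 1 H
  atom 10: C, bond orders sum to 4 (valence 4) → 0 H
  atom 11: O, bond orders sum to 2 (valence 2) → 0 H
  atom 12: C, bond orders sum to 1 (valence 4) → 3 H
  atom 13: C, bond orders sum to 2 (valence 4) → 2 H
  atom 14: C, bond orders sum to 3 (valence 4) → 1 H
  atom 15: C, bond orders sum to 4 (valence 4) → 0 H
  atom 16: O, bond orders sum to 2 (valence 2) → 0 H
  atom 17: O, bond orders sum to 1 (valence 2) → 1 H
  atom 18: C, bond orders sum to 2 (valence 4) → 2 H
  atom 19: C, bond orders sum to 3 (valence 4) → 1 H
  atom 20: O, bond orders sum to 1 (valence 2) → 1 H
  atom 21: C, bond orders sum to 2 (valence 4) → 2 H
  atom 22: C, bond orders sum to 2 (valence 4) → 2 H
  atom 23: C, bond orders sum to 4 (valence 4) → 0 H
  atom 24: N, bond orders sum to 3 (valence 3) → 0 H
Totals → C:18, H:27, N:1, O:5.

C18H27NO5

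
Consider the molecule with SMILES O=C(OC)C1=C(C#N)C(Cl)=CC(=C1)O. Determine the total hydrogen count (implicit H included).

6

Walk through each heavy atom and fill implicit hydrogens from standard valence (C 4, N 3, O 2, S 2, halogen 1):
  atom 1: O, bond orders sum to 2 (valence 2) → 0 H
  atom 2: C, bond orders sum to 4 (valence 4) → 0 H
  atom 3: O, bond orders sum to 2 (valence 2) → 0 H
  atom 4: C, bond orders sum to 1 (valence 4) → 3 H
  atom 5: C, bond orders sum to 4 (valence 4) → 0 H
  atom 6: C, bond orders sum to 4 (valence 4) → 0 H
  atom 7: C, bond orders sum to 4 (valence 4) → 0 H
  atom 8: N, bond orders sum to 3 (valence 3) → 0 H
  atom 9: C, bond orders sum to 4 (valence 4) → 0 H
  atom 10: Cl (halogen, monovalent) → 0 H
  atom 11: C, bond orders sum to 3 (valence 4) → 1 H
  atom 12: C, bond orders sum to 4 (valence 4) → 0 H
  atom 13: C, bond orders sum to 3 (valence 4) → 1 H
  atom 14: O, bond orders sum to 1 (valence 2) → 1 H
Total hydrogens: 6.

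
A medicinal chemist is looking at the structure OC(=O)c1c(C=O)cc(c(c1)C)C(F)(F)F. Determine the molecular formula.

C10H7F3O3

Walk through each heavy atom and fill implicit hydrogens from standard valence (C 4, N 3, O 2, S 2, halogen 1); for lowercase aromatic atoms, an aromatic c carries 1 H when it has two neighbours and 0 H with three, and aromatic n carries 0 H:
  atom 1: O, bond orders sum to 1 (valence 2) → 1 H
  atom 2: C, bond orders sum to 4 (valence 4) → 0 H
  atom 3: O, bond orders sum to 2 (valence 2) → 0 H
  atom 4: aromatic c, 3 neighbours → 0 H
  atom 5: aromatic c, 3 neighbours → 0 H
  atom 6: C, bond orders sum to 3 (valence 4) → 1 H
  atom 7: O, bond orders sum to 2 (valence 2) → 0 H
  atom 8: aromatic c, 2 neighbours → 1 H
  atom 9: aromatic c, 3 neighbours → 0 H
  atom 10: aromatic c, 3 neighbours → 0 H
  atom 11: aromatic c, 2 neighbours → 1 H
  atom 12: C, bond orders sum to 1 (valence 4) → 3 H
  atom 13: C, bond orders sum to 4 (valence 4) → 0 H
  atom 14: F (halogen, monovalent) → 0 H
  atom 15: F (halogen, monovalent) → 0 H
  atom 16: F (halogen, monovalent) → 0 H
Totals → C:10, H:7, F:3, O:3.
In Hill order: C10H7F3O3.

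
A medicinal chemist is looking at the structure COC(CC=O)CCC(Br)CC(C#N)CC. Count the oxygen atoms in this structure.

Scan the SMILES for O atoms (remember two-letter symbols like Cl and Br are single atoms).
Oxygen count: 2.

2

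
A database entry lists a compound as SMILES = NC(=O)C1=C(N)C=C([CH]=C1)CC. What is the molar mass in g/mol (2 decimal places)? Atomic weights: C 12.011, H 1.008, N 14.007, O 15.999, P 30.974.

164.21 g/mol

First, the molecular formula is C9H12N2O (counting implicit H from valence).
  C: 9 × 12.011 = 108.099
  H: 12 × 1.008 = 12.096
  N: 2 × 14.007 = 28.014
  O: 1 × 15.999 = 15.999
Sum: 9×12.011 + 12×1.008 + 2×14.007 + 1×15.999 = 164.208 → 164.21 g/mol.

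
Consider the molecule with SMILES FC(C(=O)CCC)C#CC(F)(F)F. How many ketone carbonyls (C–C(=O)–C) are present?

The ketone motif appears at heavy-atom position 3 in the SMILES.
Other groups present: 1 alkyne.
Ketone count: 1.

1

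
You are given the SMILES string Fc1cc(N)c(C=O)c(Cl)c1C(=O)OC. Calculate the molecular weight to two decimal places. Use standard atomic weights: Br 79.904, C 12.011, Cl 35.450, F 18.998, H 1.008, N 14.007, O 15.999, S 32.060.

First, the molecular formula is C9H7ClFNO3 (counting implicit H from valence).
  C: 9 × 12.011 = 108.099
  Cl: 1 × 35.450 = 35.450
  F: 1 × 18.998 = 18.998
  H: 7 × 1.008 = 7.056
  N: 1 × 14.007 = 14.007
  O: 3 × 15.999 = 47.997
Sum: 9×12.011 + 1×35.450 + 1×18.998 + 7×1.008 + 1×14.007 + 3×15.999 = 231.607 → 231.61 g/mol.

231.61 g/mol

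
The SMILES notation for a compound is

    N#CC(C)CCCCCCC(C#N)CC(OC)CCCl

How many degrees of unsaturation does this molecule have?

Molecular formula: C16H27ClN2O.
DoU = (2C + 2 + N − H − X) / 2, where X is the halogen count and O/S are ignored.
    = (2·16 + 2 + 2 − 27 − 1) / 2 = 8 / 2 = 4.

4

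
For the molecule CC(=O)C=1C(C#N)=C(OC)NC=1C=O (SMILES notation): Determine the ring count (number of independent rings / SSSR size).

In SMILES, each pair of matching ring-closure digits denotes one ring-closing bond; the number of such bonds equals the number of independent rings.
Ring-closure bonds here: 1.

1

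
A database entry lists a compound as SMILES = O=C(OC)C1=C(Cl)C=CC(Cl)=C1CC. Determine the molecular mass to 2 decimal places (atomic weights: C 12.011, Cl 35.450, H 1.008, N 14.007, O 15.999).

First, the molecular formula is C10H10Cl2O2 (counting implicit H from valence).
  C: 10 × 12.011 = 120.110
  Cl: 2 × 35.450 = 70.900
  H: 10 × 1.008 = 10.080
  O: 2 × 15.999 = 31.998
Sum: 10×12.011 + 2×35.450 + 10×1.008 + 2×15.999 = 233.088 → 233.09 g/mol.

233.09 g/mol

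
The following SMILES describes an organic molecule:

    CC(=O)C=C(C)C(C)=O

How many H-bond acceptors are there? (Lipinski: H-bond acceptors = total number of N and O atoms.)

N atoms: 0; O atoms: 2.
Lipinski HBA = 0 + 2 = 2.

2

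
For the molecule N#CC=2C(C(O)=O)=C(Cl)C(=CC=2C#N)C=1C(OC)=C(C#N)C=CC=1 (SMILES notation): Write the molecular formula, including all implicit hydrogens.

C17H8ClN3O3

Walk through each heavy atom and fill implicit hydrogens from standard valence (C 4, N 3, O 2, S 2, halogen 1):
  atom 1: N, bond orders sum to 3 (valence 3) → 0 H
  atom 2: C, bond orders sum to 4 (valence 4) → 0 H
  atom 3: C, bond orders sum to 4 (valence 4) → 0 H
  atom 4: C, bond orders sum to 4 (valence 4) → 0 H
  atom 5: C, bond orders sum to 4 (valence 4) → 0 H
  atom 6: O, bond orders sum to 1 (valence 2) → 1 H
  atom 7: O, bond orders sum to 2 (valence 2) → 0 H
  atom 8: C, bond orders sum to 4 (valence 4) → 0 H
  atom 9: Cl (halogen, monovalent) → 0 H
  atom 10: C, bond orders sum to 4 (valence 4) → 0 H
  atom 11: C, bond orders sum to 3 (valence 4) → 1 H
  atom 12: C, bond orders sum to 4 (valence 4) → 0 H
  atom 13: C, bond orders sum to 4 (valence 4) → 0 H
  atom 14: N, bond orders sum to 3 (valence 3) → 0 H
  atom 15: C, bond orders sum to 4 (valence 4) → 0 H
  atom 16: C, bond orders sum to 4 (valence 4) → 0 H
  atom 17: O, bond orders sum to 2 (valence 2) → 0 H
  atom 18: C, bond orders sum to 1 (valence 4) → 3 H
  atom 19: C, bond orders sum to 4 (valence 4) → 0 H
  atom 20: C, bond orders sum to 4 (valence 4) → 0 H
  atom 21: N, bond orders sum to 3 (valence 3) → 0 H
  atom 22: C, bond orders sum to 3 (valence 4) → 1 H
  atom 23: C, bond orders sum to 3 (valence 4) → 1 H
  atom 24: C, bond orders sum to 3 (valence 4) → 1 H
Totals → C:17, H:8, Cl:1, N:3, O:3.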